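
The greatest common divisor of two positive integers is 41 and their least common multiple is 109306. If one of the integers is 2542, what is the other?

1763

For two integers, gcd × lcm = product, so the other is (41 × 109306) / 2542 = 4481546 / 2542 = 1763.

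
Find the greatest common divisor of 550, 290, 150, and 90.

10

550 = 2 × 5^2 × 11
290 = 2 × 5 × 29
150 = 2 × 3 × 5^2
90 = 2 × 3^2 × 5
gcd(550, 290, 150, 90) = 2 × 5 = 10.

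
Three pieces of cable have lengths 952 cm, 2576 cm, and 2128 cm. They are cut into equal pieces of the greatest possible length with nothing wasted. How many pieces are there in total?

Piece length = gcd(952, 2576, 2128).
952 = 2^3 × 7 × 17
2576 = 2^4 × 7 × 23
2128 = 2^4 × 7 × 19
gcd(952, 2576, 2128) = 2^3 × 7 = 56.
Total pieces = 952/56 + 2576/56 + 2128/56 = 17 + 46 + 38 = 101.

101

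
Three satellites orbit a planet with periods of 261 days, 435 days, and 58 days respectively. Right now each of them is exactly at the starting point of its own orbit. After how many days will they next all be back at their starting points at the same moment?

2610 days

We need the least common multiple of the intervals.
261 = 3^2 × 29
435 = 3 × 5 × 29
58 = 2 × 29
LCM(261, 435, 58) = 2 × 3^2 × 5 × 29 = 2610.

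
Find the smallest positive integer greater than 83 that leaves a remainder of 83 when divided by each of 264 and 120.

N − 83 must be a common multiple of 264 and 120.
264 = 2^3 × 3 × 11
120 = 2^3 × 3 × 5
LCM(264, 120) = 2^3 × 3 × 5 × 11 = 1320.
Smallest N > 83 is LCM + 83 = 1320 + 83 = 1403.

1403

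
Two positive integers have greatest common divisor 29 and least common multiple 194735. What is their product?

5647315

For any two positive integers, gcd × lcm = product = 29 × 194735 = 5647315.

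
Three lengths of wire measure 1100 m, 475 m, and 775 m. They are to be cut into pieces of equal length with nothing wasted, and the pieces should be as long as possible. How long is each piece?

The greatest length dividing all of 1100, 475, and 775 is their gcd.
1100 = 2^2 × 5^2 × 11
475 = 5^2 × 19
775 = 5^2 × 31
gcd(1100, 475, 775) = 5^2 = 25.

25 m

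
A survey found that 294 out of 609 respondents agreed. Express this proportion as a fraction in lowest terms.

294 = 2 × 3 × 7^2
609 = 3 × 7 × 29
gcd(294, 609) = 3 × 7 = 21.
Divide numerator and denominator by 21: 294/609 = 14/29.

14/29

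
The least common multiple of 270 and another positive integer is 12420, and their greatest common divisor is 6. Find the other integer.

276

gcd × lcm = product of the two integers, so the other integer is (6 × 12420) / 270 = 276.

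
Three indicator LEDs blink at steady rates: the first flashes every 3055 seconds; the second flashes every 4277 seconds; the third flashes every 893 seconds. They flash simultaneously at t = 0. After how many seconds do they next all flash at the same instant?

We need the least common multiple of the intervals.
3055 = 5 × 13 × 47
4277 = 7 × 13 × 47
893 = 19 × 47
LCM(3055, 4277, 893) = 5 × 7 × 13 × 19 × 47 = 406315.

406315 seconds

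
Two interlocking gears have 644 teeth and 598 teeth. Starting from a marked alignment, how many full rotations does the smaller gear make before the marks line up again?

14 rotations

They are all back at their starting positions together after one LCM of the periods.
644 = 2^2 × 7 × 23
598 = 2 × 13 × 23
LCM(644, 598) = 2^2 × 7 × 13 × 23 = 8372.
Rotations for period 598: 8372 / 598 = 14.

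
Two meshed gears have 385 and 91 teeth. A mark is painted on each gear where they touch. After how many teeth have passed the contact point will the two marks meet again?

We need the least common multiple of the intervals.
385 = 5 × 7 × 11
91 = 7 × 13
LCM(385, 91) = 5 × 7 × 11 × 13 = 5005.

5005 teeth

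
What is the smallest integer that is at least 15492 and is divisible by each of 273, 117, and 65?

16380

The integer must be a common multiple of 273, 117, and 65, so a multiple of their LCM.
273 = 3 × 7 × 13
117 = 3^2 × 13
65 = 5 × 13
LCM(273, 117, 65) = 3^2 × 5 × 7 × 13 = 4095.
Smallest multiple of 4095 that is ≥ 15492: ⌈15492/4095⌉ × 4095 = 4 × 4095 = 16380.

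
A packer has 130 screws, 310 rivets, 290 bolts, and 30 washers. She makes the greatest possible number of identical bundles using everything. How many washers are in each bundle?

3

Number of bundles = gcd(130, 310, 290, 30).
130 = 2 × 5 × 13
310 = 2 × 5 × 31
290 = 2 × 5 × 29
30 = 2 × 3 × 5
gcd(130, 310, 290, 30) = 2 × 5 = 10.
washers per bundle = 30 / 10 = 3.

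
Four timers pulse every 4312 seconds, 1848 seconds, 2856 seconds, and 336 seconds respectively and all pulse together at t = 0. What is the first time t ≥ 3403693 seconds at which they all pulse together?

3518592 seconds

Joint pulses occur at multiples of LCM(4312, 1848, 2856, 336).
4312 = 2^3 × 7^2 × 11
1848 = 2^3 × 3 × 7 × 11
2856 = 2^3 × 3 × 7 × 17
336 = 2^4 × 3 × 7
LCM(4312, 1848, 2856, 336) = 2^4 × 3 × 7^2 × 11 × 17 = 439824.
Smallest multiple of 439824 that is ≥ 3403693: ⌈3403693/439824⌉ × 439824 = 8 × 439824 = 3518592.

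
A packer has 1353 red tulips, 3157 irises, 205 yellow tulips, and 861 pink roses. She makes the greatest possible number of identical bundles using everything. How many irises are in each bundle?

Number of bundles = gcd(1353, 3157, 205, 861).
1353 = 3 × 11 × 41
3157 = 7 × 11 × 41
205 = 5 × 41
861 = 3 × 7 × 41
gcd(1353, 3157, 205, 861) = 41.
irises per bundle = 3157 / 41 = 77.

77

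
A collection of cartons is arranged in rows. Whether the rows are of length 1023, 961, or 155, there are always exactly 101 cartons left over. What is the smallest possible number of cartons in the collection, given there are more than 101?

158666

N − 101 must be a common multiple of 1023, 961, and 155.
1023 = 3 × 11 × 31
961 = 31^2
155 = 5 × 31
LCM(1023, 961, 155) = 3 × 5 × 11 × 31^2 = 158565.
Smallest N > 101 is LCM + 101 = 158565 + 101 = 158666.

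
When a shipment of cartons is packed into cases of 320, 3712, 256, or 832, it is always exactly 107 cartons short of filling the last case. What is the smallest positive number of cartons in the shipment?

Being 107 short of a full case of size k means N ≡ −107 (mod k), i.e. N + 107 is a multiple of each size.
320 = 2^6 × 5
3712 = 2^7 × 29
256 = 2^8
832 = 2^6 × 13
LCM(320, 3712, 256, 832) = 2^8 × 5 × 13 × 29 = 482560.
Smallest positive N is 482560 − 107 = 482453.

482453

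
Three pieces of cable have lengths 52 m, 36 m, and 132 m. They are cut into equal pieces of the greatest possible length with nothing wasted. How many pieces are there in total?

55

Piece length = gcd(52, 36, 132).
52 = 2^2 × 13
36 = 2^2 × 3^2
132 = 2^2 × 3 × 11
gcd(52, 36, 132) = 2^2 = 4.
Total pieces = 52/4 + 36/4 + 132/4 = 13 + 9 + 33 = 55.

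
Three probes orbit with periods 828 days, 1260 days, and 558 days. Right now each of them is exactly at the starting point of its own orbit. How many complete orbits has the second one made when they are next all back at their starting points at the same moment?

713 orbits

All finish a whole number of cycles simultaneously at t = LCM of the periods.
828 = 2^2 × 3^2 × 23
1260 = 2^2 × 3^2 × 5 × 7
558 = 2 × 3^2 × 31
LCM(828, 1260, 558) = 2^2 × 3^2 × 5 × 7 × 23 × 31 = 898380.
Orbits for period 1260: 898380 / 1260 = 713.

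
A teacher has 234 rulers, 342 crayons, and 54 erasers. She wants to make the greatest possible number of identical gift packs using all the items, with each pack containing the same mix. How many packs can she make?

The pack count must divide each quantity, so the greatest is gcd(234, 342, 54).
234 = 2 × 3^2 × 13
342 = 2 × 3^2 × 19
54 = 2 × 3^3
gcd(234, 342, 54) = 2 × 3^2 = 18.

18 packs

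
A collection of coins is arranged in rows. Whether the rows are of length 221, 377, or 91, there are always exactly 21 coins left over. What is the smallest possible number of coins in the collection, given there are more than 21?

44884

N − 21 must be a common multiple of 221, 377, and 91.
221 = 13 × 17
377 = 13 × 29
91 = 7 × 13
LCM(221, 377, 91) = 7 × 13 × 17 × 29 = 44863.
Smallest N > 21 is LCM + 21 = 44863 + 21 = 44884.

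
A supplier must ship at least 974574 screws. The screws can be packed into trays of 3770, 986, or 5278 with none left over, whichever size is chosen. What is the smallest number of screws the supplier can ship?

The number of screws must be a common multiple of 3770, 986, and 5278, so a multiple of their LCM.
3770 = 2 × 5 × 13 × 29
986 = 2 × 17 × 29
5278 = 2 × 7 × 13 × 29
LCM(3770, 986, 5278) = 2 × 5 × 7 × 13 × 17 × 29 = 448630.
Smallest multiple of 448630 that is ≥ 974574: ⌈974574/448630⌉ × 448630 = 3 × 448630 = 1345890.

1345890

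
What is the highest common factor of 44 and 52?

4

44 = 2^2 × 11
52 = 2^2 × 13
gcd(44, 52) = 2^2 = 4.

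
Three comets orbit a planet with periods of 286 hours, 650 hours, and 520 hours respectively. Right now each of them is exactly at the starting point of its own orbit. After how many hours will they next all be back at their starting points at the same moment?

The first simultaneous occurrence is after LCM of the individual periods.
286 = 2 × 11 × 13
650 = 2 × 5^2 × 13
520 = 2^3 × 5 × 13
LCM(286, 650, 520) = 2^3 × 5^2 × 11 × 13 = 28600.

28600 hours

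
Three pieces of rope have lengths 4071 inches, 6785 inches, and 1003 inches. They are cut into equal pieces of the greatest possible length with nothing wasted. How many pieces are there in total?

Piece length = gcd(4071, 6785, 1003).
4071 = 3 × 23 × 59
6785 = 5 × 23 × 59
1003 = 17 × 59
gcd(4071, 6785, 1003) = 59.
Total pieces = 4071/59 + 6785/59 + 1003/59 = 69 + 115 + 17 = 201.

201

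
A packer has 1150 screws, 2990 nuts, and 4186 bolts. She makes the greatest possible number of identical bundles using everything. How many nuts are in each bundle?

65

Number of bundles = gcd(1150, 2990, 4186).
1150 = 2 × 5^2 × 23
2990 = 2 × 5 × 13 × 23
4186 = 2 × 7 × 13 × 23
gcd(1150, 2990, 4186) = 2 × 23 = 46.
nuts per bundle = 2990 / 46 = 65.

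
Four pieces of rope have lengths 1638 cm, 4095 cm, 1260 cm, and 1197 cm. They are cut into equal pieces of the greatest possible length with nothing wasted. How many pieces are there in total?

Piece length = gcd(1638, 4095, 1260, 1197).
1638 = 2 × 3^2 × 7 × 13
4095 = 3^2 × 5 × 7 × 13
1260 = 2^2 × 3^2 × 5 × 7
1197 = 3^2 × 7 × 19
gcd(1638, 4095, 1260, 1197) = 3^2 × 7 = 63.
Total pieces = 1638/63 + 4095/63 + 1260/63 + 1197/63 = 26 + 65 + 20 + 19 = 130.

130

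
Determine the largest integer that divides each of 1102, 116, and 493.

29

1102 = 2 × 19 × 29
116 = 2^2 × 29
493 = 17 × 29
gcd(1102, 116, 493) = 29.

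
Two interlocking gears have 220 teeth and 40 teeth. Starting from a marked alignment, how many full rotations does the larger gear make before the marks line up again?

All finish a whole number of cycles simultaneously at t = LCM of the periods.
220 = 2^2 × 5 × 11
40 = 2^3 × 5
LCM(220, 40) = 2^3 × 5 × 11 = 440.
Rotations for period 220: 440 / 220 = 2.

2 rotations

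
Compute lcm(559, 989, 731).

559 = 13 × 43
989 = 23 × 43
731 = 17 × 43
LCM(559, 989, 731) = 13 × 17 × 23 × 43 = 218569.

218569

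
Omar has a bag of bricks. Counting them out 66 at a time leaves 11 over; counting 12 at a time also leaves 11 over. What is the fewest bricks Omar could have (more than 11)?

N − 11 must be a common multiple of 66 and 12.
66 = 2 × 3 × 11
12 = 2^2 × 3
LCM(66, 12) = 2^2 × 3 × 11 = 132.
Smallest N > 11 is LCM + 11 = 132 + 11 = 143.

143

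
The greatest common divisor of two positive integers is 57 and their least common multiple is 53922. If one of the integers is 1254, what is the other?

For two integers, gcd × lcm = product, so the other is (57 × 53922) / 1254 = 3073554 / 1254 = 2451.

2451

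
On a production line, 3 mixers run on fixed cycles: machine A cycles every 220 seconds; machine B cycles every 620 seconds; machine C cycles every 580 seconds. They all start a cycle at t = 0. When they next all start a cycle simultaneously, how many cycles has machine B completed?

They are all back at their starting positions together after one LCM of the periods.
220 = 2^2 × 5 × 11
620 = 2^2 × 5 × 31
580 = 2^2 × 5 × 29
LCM(220, 620, 580) = 2^2 × 5 × 11 × 29 × 31 = 197780.
Cycles for period 620: 197780 / 620 = 319.

319 cycles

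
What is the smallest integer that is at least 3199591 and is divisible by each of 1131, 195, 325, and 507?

The integer must be a common multiple of 1131, 195, 325, and 507, so a multiple of their LCM.
1131 = 3 × 13 × 29
195 = 3 × 5 × 13
325 = 5^2 × 13
507 = 3 × 13^2
LCM(1131, 195, 325, 507) = 3 × 5^2 × 13^2 × 29 = 367575.
Smallest multiple of 367575 that is ≥ 3199591: ⌈3199591/367575⌉ × 367575 = 9 × 367575 = 3308175.

3308175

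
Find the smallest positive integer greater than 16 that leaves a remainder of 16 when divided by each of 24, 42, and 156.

N − 16 must be a common multiple of 24, 42, and 156.
24 = 2^3 × 3
42 = 2 × 3 × 7
156 = 2^2 × 3 × 13
LCM(24, 42, 156) = 2^3 × 3 × 7 × 13 = 2184.
Smallest N > 16 is LCM + 16 = 2184 + 16 = 2200.

2200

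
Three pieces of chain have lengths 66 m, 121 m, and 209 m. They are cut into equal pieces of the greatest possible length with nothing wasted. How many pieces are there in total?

36

Piece length = gcd(66, 121, 209).
66 = 2 × 3 × 11
121 = 11^2
209 = 11 × 19
gcd(66, 121, 209) = 11.
Total pieces = 66/11 + 121/11 + 209/11 = 6 + 11 + 19 = 36.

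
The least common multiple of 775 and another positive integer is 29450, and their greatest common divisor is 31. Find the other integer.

1178

gcd × lcm = product of the two integers, so the other integer is (31 × 29450) / 775 = 1178.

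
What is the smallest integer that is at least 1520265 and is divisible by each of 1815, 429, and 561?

The integer must be a common multiple of 1815, 429, and 561, so a multiple of their LCM.
1815 = 3 × 5 × 11^2
429 = 3 × 11 × 13
561 = 3 × 11 × 17
LCM(1815, 429, 561) = 3 × 5 × 11^2 × 13 × 17 = 401115.
Smallest multiple of 401115 that is ≥ 1520265: ⌈1520265/401115⌉ × 401115 = 4 × 401115 = 1604460.

1604460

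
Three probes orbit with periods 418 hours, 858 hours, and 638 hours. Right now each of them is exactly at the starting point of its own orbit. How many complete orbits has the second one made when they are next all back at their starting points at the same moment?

551 orbits

The first common completion time is the LCM of the periods.
418 = 2 × 11 × 19
858 = 2 × 3 × 11 × 13
638 = 2 × 11 × 29
LCM(418, 858, 638) = 2 × 3 × 11 × 13 × 19 × 29 = 472758.
Orbits for period 858: 472758 / 858 = 551.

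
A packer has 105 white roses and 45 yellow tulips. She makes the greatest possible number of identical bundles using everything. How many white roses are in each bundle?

Number of bundles = gcd(105, 45).
105 = 3 × 5 × 7
45 = 3^2 × 5
gcd(105, 45) = 3 × 5 = 15.
white roses per bundle = 105 / 15 = 7.

7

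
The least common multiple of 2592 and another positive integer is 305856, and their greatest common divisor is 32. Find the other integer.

gcd × lcm = product of the two integers, so the other integer is (32 × 305856) / 2592 = 3776.

3776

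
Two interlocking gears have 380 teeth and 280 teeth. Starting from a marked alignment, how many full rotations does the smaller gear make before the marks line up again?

19 rotations

All finish a whole number of cycles simultaneously at t = LCM of the periods.
380 = 2^2 × 5 × 19
280 = 2^3 × 5 × 7
LCM(380, 280) = 2^3 × 5 × 7 × 19 = 5320.
Rotations for period 280: 5320 / 280 = 19.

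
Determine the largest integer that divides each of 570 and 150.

30

570 = 2 × 3 × 5 × 19
150 = 2 × 3 × 5^2
gcd(570, 150) = 2 × 3 × 5 = 30.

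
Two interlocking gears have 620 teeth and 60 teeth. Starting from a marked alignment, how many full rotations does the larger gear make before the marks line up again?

They are all back at their starting positions together after one LCM of the periods.
620 = 2^2 × 5 × 31
60 = 2^2 × 3 × 5
LCM(620, 60) = 2^2 × 3 × 5 × 31 = 1860.
Rotations for period 620: 1860 / 620 = 3.

3 rotations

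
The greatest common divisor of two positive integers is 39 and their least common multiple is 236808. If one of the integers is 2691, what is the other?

For two integers, gcd × lcm = product, so the other is (39 × 236808) / 2691 = 9235512 / 2691 = 3432.

3432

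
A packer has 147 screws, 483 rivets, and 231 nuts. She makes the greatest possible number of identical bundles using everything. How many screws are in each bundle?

7

Number of bundles = gcd(147, 483, 231).
147 = 3 × 7^2
483 = 3 × 7 × 23
231 = 3 × 7 × 11
gcd(147, 483, 231) = 3 × 7 = 21.
screws per bundle = 147 / 21 = 7.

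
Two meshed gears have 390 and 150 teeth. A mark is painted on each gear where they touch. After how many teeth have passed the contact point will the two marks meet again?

1950 teeth

The first simultaneous occurrence is after LCM of the individual periods.
390 = 2 × 3 × 5 × 13
150 = 2 × 3 × 5^2
LCM(390, 150) = 2 × 3 × 5^2 × 13 = 1950.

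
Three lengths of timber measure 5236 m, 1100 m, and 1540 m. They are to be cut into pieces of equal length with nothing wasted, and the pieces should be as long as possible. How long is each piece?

44 m

The greatest length dividing all of 5236, 1100, and 1540 is their gcd.
5236 = 2^2 × 7 × 11 × 17
1100 = 2^2 × 5^2 × 11
1540 = 2^2 × 5 × 7 × 11
gcd(5236, 1100, 1540) = 2^2 × 11 = 44.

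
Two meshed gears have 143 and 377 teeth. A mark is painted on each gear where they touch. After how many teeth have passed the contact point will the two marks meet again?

They coincide at every common multiple of the periods; the first is the LCM.
143 = 11 × 13
377 = 13 × 29
LCM(143, 377) = 11 × 13 × 29 = 4147.

4147 teeth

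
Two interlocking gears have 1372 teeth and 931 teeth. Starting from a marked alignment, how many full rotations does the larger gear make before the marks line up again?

All finish a whole number of cycles simultaneously at t = LCM of the periods.
1372 = 2^2 × 7^3
931 = 7^2 × 19
LCM(1372, 931) = 2^2 × 7^3 × 19 = 26068.
Rotations for period 1372: 26068 / 1372 = 19.

19 rotations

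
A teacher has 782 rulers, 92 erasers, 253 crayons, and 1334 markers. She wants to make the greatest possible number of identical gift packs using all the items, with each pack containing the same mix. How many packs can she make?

23 packs

The pack count must divide each quantity, so the greatest is gcd(782, 92, 253, 1334).
782 = 2 × 17 × 23
92 = 2^2 × 23
253 = 11 × 23
1334 = 2 × 23 × 29
gcd(782, 92, 253, 1334) = 23.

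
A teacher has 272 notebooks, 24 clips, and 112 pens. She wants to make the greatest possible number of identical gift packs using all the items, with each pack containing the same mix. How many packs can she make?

The pack count must divide each quantity, so the greatest is gcd(272, 24, 112).
272 = 2^4 × 17
24 = 2^3 × 3
112 = 2^4 × 7
gcd(272, 24, 112) = 2^3 = 8.

8 packs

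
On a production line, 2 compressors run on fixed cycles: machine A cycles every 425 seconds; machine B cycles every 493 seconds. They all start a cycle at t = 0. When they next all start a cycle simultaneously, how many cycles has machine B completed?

They are all back at their starting positions together after one LCM of the periods.
425 = 5^2 × 17
493 = 17 × 29
LCM(425, 493) = 5^2 × 17 × 29 = 12325.
Cycles for period 493: 12325 / 493 = 25.

25 cycles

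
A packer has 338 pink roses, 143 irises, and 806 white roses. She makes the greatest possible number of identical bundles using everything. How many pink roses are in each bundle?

Number of bundles = gcd(338, 143, 806).
338 = 2 × 13^2
143 = 11 × 13
806 = 2 × 13 × 31
gcd(338, 143, 806) = 13.
pink roses per bundle = 338 / 13 = 26.

26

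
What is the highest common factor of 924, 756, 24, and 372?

12

924 = 2^2 × 3 × 7 × 11
756 = 2^2 × 3^3 × 7
24 = 2^3 × 3
372 = 2^2 × 3 × 31
gcd(924, 756, 24, 372) = 2^2 × 3 = 12.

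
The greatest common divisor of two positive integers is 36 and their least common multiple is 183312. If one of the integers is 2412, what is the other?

For two integers, gcd × lcm = product, so the other is (36 × 183312) / 2412 = 6599232 / 2412 = 2736.

2736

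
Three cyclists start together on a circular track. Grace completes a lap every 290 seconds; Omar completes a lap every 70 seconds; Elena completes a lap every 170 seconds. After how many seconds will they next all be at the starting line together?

34510 seconds

They coincide at every common multiple of the periods; the first is the LCM.
290 = 2 × 5 × 29
70 = 2 × 5 × 7
170 = 2 × 5 × 17
LCM(290, 70, 170) = 2 × 5 × 7 × 17 × 29 = 34510.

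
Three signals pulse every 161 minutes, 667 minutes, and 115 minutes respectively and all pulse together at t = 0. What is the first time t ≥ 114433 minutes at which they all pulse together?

116725 minutes

Joint pulses occur at multiples of LCM(161, 667, 115).
161 = 7 × 23
667 = 23 × 29
115 = 5 × 23
LCM(161, 667, 115) = 5 × 7 × 23 × 29 = 23345.
Smallest multiple of 23345 that is ≥ 114433: ⌈114433/23345⌉ × 23345 = 5 × 23345 = 116725.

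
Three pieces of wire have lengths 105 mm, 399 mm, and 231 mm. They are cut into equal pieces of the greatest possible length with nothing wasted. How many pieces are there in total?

35

Piece length = gcd(105, 399, 231).
105 = 3 × 5 × 7
399 = 3 × 7 × 19
231 = 3 × 7 × 11
gcd(105, 399, 231) = 3 × 7 = 21.
Total pieces = 105/21 + 399/21 + 231/21 = 5 + 19 + 11 = 35.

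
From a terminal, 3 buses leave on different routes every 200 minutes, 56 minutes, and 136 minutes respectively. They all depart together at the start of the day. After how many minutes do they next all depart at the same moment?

We need the least common multiple of the intervals.
200 = 2^3 × 5^2
56 = 2^3 × 7
136 = 2^3 × 17
LCM(200, 56, 136) = 2^3 × 5^2 × 7 × 17 = 23800.

23800 minutes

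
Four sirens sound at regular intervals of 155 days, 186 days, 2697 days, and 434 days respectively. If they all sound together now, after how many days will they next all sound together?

The first simultaneous occurrence is after LCM of the individual periods.
155 = 5 × 31
186 = 2 × 3 × 31
2697 = 3 × 29 × 31
434 = 2 × 7 × 31
LCM(155, 186, 2697, 434) = 2 × 3 × 5 × 7 × 29 × 31 = 188790.

188790 days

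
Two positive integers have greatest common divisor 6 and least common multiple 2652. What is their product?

15912

For any two positive integers, gcd × lcm = product = 6 × 2652 = 15912.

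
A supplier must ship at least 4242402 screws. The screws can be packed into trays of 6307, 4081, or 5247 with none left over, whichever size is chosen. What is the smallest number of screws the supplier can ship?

The number of screws must be a common multiple of 6307, 4081, and 5247, so a multiple of their LCM.
6307 = 7 × 17 × 53
4081 = 7 × 11 × 53
5247 = 3^2 × 11 × 53
LCM(6307, 4081, 5247) = 3^2 × 7 × 11 × 17 × 53 = 624393.
Smallest multiple of 624393 that is ≥ 4242402: ⌈4242402/624393⌉ × 624393 = 7 × 624393 = 4370751.

4370751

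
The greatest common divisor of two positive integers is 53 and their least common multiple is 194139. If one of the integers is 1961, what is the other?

For two integers, gcd × lcm = product, so the other is (53 × 194139) / 1961 = 10289367 / 1961 = 5247.

5247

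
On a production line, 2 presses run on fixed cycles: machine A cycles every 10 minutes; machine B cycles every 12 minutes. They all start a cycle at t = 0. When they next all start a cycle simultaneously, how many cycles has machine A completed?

6 cycles

The first common completion time is the LCM of the periods.
10 = 2 × 5
12 = 2^2 × 3
LCM(10, 12) = 2^2 × 3 × 5 = 60.
Cycles for period 10: 60 / 10 = 6.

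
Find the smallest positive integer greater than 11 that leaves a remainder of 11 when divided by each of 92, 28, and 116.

N − 11 must be a common multiple of 92, 28, and 116.
92 = 2^2 × 23
28 = 2^2 × 7
116 = 2^2 × 29
LCM(92, 28, 116) = 2^2 × 7 × 23 × 29 = 18676.
Smallest N > 11 is LCM + 11 = 18676 + 11 = 18687.

18687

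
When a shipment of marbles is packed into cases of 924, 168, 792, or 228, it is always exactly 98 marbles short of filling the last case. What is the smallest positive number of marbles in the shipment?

Being 98 short of a full case of size k means N ≡ −98 (mod k), i.e. N + 98 is a multiple of each size.
924 = 2^2 × 3 × 7 × 11
168 = 2^3 × 3 × 7
792 = 2^3 × 3^2 × 11
228 = 2^2 × 3 × 19
LCM(924, 168, 792, 228) = 2^3 × 3^2 × 7 × 11 × 19 = 105336.
Smallest positive N is 105336 − 98 = 105238.

105238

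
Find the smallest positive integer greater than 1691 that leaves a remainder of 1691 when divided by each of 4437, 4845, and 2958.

N − 1691 must be a common multiple of 4437, 4845, and 2958.
4437 = 3^2 × 17 × 29
4845 = 3 × 5 × 17 × 19
2958 = 2 × 3 × 17 × 29
LCM(4437, 4845, 2958) = 2 × 3^2 × 5 × 17 × 19 × 29 = 843030.
Smallest N > 1691 is LCM + 1691 = 843030 + 1691 = 844721.

844721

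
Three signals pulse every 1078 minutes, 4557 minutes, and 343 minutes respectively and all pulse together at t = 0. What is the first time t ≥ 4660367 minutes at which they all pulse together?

4912446 minutes

Joint pulses occur at multiples of LCM(1078, 4557, 343).
1078 = 2 × 7^2 × 11
4557 = 3 × 7^2 × 31
343 = 7^3
LCM(1078, 4557, 343) = 2 × 3 × 7^3 × 11 × 31 = 701778.
Smallest multiple of 701778 that is ≥ 4660367: ⌈4660367/701778⌉ × 701778 = 7 × 701778 = 4912446.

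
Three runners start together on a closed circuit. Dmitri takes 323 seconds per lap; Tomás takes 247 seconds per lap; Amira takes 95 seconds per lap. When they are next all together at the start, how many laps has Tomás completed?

85 laps

They are all back at their starting positions together after one LCM of the periods.
323 = 17 × 19
247 = 13 × 19
95 = 5 × 19
LCM(323, 247, 95) = 5 × 13 × 17 × 19 = 20995.
Laps for period 247: 20995 / 247 = 85.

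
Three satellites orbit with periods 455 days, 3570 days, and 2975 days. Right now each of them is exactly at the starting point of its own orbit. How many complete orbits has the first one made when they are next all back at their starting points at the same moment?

All finish a whole number of cycles simultaneously at t = LCM of the periods.
455 = 5 × 7 × 13
3570 = 2 × 3 × 5 × 7 × 17
2975 = 5^2 × 7 × 17
LCM(455, 3570, 2975) = 2 × 3 × 5^2 × 7 × 13 × 17 = 232050.
Orbits for period 455: 232050 / 455 = 510.

510 orbits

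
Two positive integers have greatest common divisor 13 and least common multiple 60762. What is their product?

789906

For any two positive integers, gcd × lcm = product = 13 × 60762 = 789906.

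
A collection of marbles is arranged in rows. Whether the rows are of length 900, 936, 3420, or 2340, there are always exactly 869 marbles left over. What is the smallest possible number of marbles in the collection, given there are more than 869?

N − 869 must be a common multiple of 900, 936, 3420, and 2340.
900 = 2^2 × 3^2 × 5^2
936 = 2^3 × 3^2 × 13
3420 = 2^2 × 3^2 × 5 × 19
2340 = 2^2 × 3^2 × 5 × 13
LCM(900, 936, 3420, 2340) = 2^3 × 3^2 × 5^2 × 13 × 19 = 444600.
Smallest N > 869 is LCM + 869 = 444600 + 869 = 445469.

445469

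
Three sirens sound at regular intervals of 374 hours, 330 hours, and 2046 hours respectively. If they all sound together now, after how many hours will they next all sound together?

173910 hours

They coincide at every common multiple of the periods; the first is the LCM.
374 = 2 × 11 × 17
330 = 2 × 3 × 5 × 11
2046 = 2 × 3 × 11 × 31
LCM(374, 330, 2046) = 2 × 3 × 5 × 11 × 17 × 31 = 173910.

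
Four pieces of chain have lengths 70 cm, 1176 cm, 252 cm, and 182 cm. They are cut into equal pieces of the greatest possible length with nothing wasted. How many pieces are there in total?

Piece length = gcd(70, 1176, 252, 182).
70 = 2 × 5 × 7
1176 = 2^3 × 3 × 7^2
252 = 2^2 × 3^2 × 7
182 = 2 × 7 × 13
gcd(70, 1176, 252, 182) = 2 × 7 = 14.
Total pieces = 70/14 + 1176/14 + 252/14 + 182/14 = 5 + 84 + 18 + 13 = 120.

120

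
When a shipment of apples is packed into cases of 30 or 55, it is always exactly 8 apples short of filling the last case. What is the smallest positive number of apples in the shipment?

322

Being 8 short of a full case of size k means N ≡ −8 (mod k), i.e. N + 8 is a multiple of each size.
30 = 2 × 3 × 5
55 = 5 × 11
LCM(30, 55) = 2 × 3 × 5 × 11 = 330.
Smallest positive N is 330 − 8 = 322.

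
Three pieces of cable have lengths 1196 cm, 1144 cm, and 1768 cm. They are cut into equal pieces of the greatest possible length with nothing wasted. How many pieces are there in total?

Piece length = gcd(1196, 1144, 1768).
1196 = 2^2 × 13 × 23
1144 = 2^3 × 11 × 13
1768 = 2^3 × 13 × 17
gcd(1196, 1144, 1768) = 2^2 × 13 = 52.
Total pieces = 1196/52 + 1144/52 + 1768/52 = 23 + 22 + 34 = 79.

79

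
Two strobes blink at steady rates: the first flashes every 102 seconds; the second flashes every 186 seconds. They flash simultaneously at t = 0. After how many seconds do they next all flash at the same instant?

They coincide at every common multiple of the periods; the first is the LCM.
102 = 2 × 3 × 17
186 = 2 × 3 × 31
LCM(102, 186) = 2 × 3 × 17 × 31 = 3162.

3162 seconds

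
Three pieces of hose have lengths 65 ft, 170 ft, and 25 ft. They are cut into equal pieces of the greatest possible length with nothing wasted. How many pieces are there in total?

52

Piece length = gcd(65, 170, 25).
65 = 5 × 13
170 = 2 × 5 × 17
25 = 5^2
gcd(65, 170, 25) = 5.
Total pieces = 65/5 + 170/5 + 25/5 = 13 + 34 + 5 = 52.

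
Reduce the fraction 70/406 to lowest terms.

70 = 2 × 5 × 7
406 = 2 × 7 × 29
gcd(70, 406) = 2 × 7 = 14.
Divide numerator and denominator by 14: 70/406 = 5/29.

5/29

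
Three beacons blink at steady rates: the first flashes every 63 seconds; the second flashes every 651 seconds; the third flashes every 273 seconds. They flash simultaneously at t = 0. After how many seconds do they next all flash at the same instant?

25389 seconds

We need the least common multiple of the intervals.
63 = 3^2 × 7
651 = 3 × 7 × 31
273 = 3 × 7 × 13
LCM(63, 651, 273) = 3^2 × 7 × 13 × 31 = 25389.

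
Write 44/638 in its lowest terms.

44 = 2^2 × 11
638 = 2 × 11 × 29
gcd(44, 638) = 2 × 11 = 22.
Divide numerator and denominator by 22: 44/638 = 2/29.

2/29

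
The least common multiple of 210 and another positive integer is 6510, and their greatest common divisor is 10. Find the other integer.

310

gcd × lcm = product of the two integers, so the other integer is (10 × 6510) / 210 = 310.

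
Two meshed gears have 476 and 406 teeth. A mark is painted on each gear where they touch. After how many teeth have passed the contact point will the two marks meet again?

13804 teeth

We need the least common multiple of the intervals.
476 = 2^2 × 7 × 17
406 = 2 × 7 × 29
LCM(476, 406) = 2^2 × 7 × 17 × 29 = 13804.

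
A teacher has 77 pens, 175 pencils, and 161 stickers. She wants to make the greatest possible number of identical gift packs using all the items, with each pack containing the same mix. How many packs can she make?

7 packs

The pack count must divide each quantity, so the greatest is gcd(77, 175, 161).
77 = 7 × 11
175 = 5^2 × 7
161 = 7 × 23
gcd(77, 175, 161) = 7.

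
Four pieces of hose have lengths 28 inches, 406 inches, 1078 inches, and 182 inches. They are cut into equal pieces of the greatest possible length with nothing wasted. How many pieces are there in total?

121

Piece length = gcd(28, 406, 1078, 182).
28 = 2^2 × 7
406 = 2 × 7 × 29
1078 = 2 × 7^2 × 11
182 = 2 × 7 × 13
gcd(28, 406, 1078, 182) = 2 × 7 = 14.
Total pieces = 28/14 + 406/14 + 1078/14 + 182/14 = 2 + 29 + 77 + 13 = 121.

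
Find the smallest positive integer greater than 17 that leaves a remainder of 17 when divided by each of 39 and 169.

N − 17 must be a common multiple of 39 and 169.
39 = 3 × 13
169 = 13^2
LCM(39, 169) = 3 × 13^2 = 507.
Smallest N > 17 is LCM + 17 = 507 + 17 = 524.

524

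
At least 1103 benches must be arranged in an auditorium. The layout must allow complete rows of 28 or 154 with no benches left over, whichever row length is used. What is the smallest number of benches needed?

1232

The number of benches must be a common multiple of 28 and 154, so a multiple of their LCM.
28 = 2^2 × 7
154 = 2 × 7 × 11
LCM(28, 154) = 2^2 × 7 × 11 = 308.
Smallest multiple of 308 that is ≥ 1103: ⌈1103/308⌉ × 308 = 4 × 308 = 1232.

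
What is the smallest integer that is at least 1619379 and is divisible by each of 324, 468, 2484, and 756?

2034396

The integer must be a common multiple of 324, 468, 2484, and 756, so a multiple of their LCM.
324 = 2^2 × 3^4
468 = 2^2 × 3^2 × 13
2484 = 2^2 × 3^3 × 23
756 = 2^2 × 3^3 × 7
LCM(324, 468, 2484, 756) = 2^2 × 3^4 × 7 × 13 × 23 = 678132.
Smallest multiple of 678132 that is ≥ 1619379: ⌈1619379/678132⌉ × 678132 = 3 × 678132 = 2034396.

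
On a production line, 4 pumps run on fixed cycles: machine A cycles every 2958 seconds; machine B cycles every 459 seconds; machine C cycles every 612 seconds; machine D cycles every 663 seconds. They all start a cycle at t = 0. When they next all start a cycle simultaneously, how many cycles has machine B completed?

1508 cycles

All finish a whole number of cycles simultaneously at t = LCM of the periods.
2958 = 2 × 3 × 17 × 29
459 = 3^3 × 17
612 = 2^2 × 3^2 × 17
663 = 3 × 13 × 17
LCM(2958, 459, 612, 663) = 2^2 × 3^3 × 13 × 17 × 29 = 692172.
Cycles for period 459: 692172 / 459 = 1508.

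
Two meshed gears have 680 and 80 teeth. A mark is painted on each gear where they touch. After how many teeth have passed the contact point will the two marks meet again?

1360 teeth

The first simultaneous occurrence is after LCM of the individual periods.
680 = 2^3 × 5 × 17
80 = 2^4 × 5
LCM(680, 80) = 2^4 × 5 × 17 = 1360.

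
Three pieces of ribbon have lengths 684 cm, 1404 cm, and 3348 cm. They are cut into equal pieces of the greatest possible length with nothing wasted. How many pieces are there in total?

151

Piece length = gcd(684, 1404, 3348).
684 = 2^2 × 3^2 × 19
1404 = 2^2 × 3^3 × 13
3348 = 2^2 × 3^3 × 31
gcd(684, 1404, 3348) = 2^2 × 3^2 = 36.
Total pieces = 684/36 + 1404/36 + 3348/36 = 19 + 39 + 93 = 151.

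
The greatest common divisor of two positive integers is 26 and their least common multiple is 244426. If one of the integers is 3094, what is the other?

2054

For two integers, gcd × lcm = product, so the other is (26 × 244426) / 3094 = 6355076 / 3094 = 2054.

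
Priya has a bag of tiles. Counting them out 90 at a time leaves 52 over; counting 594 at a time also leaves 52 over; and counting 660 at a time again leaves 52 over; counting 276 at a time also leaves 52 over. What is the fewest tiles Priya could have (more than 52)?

136672

N − 52 must be a common multiple of 90, 594, 660, and 276.
90 = 2 × 3^2 × 5
594 = 2 × 3^3 × 11
660 = 2^2 × 3 × 5 × 11
276 = 2^2 × 3 × 23
LCM(90, 594, 660, 276) = 2^2 × 3^3 × 5 × 11 × 23 = 136620.
Smallest N > 52 is LCM + 52 = 136620 + 52 = 136672.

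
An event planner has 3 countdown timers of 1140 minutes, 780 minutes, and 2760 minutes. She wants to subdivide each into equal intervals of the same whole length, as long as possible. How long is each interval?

The interval must divide each timer length; the longest such is the gcd.
1140 = 2^2 × 3 × 5 × 19
780 = 2^2 × 3 × 5 × 13
2760 = 2^3 × 3 × 5 × 23
gcd(1140, 780, 2760) = 2^2 × 3 × 5 = 60.

60 minutes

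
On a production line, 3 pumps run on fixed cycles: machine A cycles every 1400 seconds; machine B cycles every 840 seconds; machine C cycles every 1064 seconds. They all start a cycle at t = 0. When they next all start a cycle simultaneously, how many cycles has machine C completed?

All finish a whole number of cycles simultaneously at t = LCM of the periods.
1400 = 2^3 × 5^2 × 7
840 = 2^3 × 3 × 5 × 7
1064 = 2^3 × 7 × 19
LCM(1400, 840, 1064) = 2^3 × 3 × 5^2 × 7 × 19 = 79800.
Cycles for period 1064: 79800 / 1064 = 75.

75 cycles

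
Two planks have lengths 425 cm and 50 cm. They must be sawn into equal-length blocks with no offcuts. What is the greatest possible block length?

By the Euclidean algorithm:
425 = 8 × 50 + 25
50 = 2 × 25 + 0
gcd(425, 50) = 25.

25 cm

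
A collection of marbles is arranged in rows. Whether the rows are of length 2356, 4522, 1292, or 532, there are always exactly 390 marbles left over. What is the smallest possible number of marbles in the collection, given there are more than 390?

N − 390 must be a common multiple of 2356, 4522, 1292, and 532.
2356 = 2^2 × 19 × 31
4522 = 2 × 7 × 17 × 19
1292 = 2^2 × 17 × 19
532 = 2^2 × 7 × 19
LCM(2356, 4522, 1292, 532) = 2^2 × 7 × 17 × 19 × 31 = 280364.
Smallest N > 390 is LCM + 390 = 280364 + 390 = 280754.

280754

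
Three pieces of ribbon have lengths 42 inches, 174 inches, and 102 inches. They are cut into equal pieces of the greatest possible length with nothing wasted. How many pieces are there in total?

Piece length = gcd(42, 174, 102).
42 = 2 × 3 × 7
174 = 2 × 3 × 29
102 = 2 × 3 × 17
gcd(42, 174, 102) = 2 × 3 = 6.
Total pieces = 42/6 + 174/6 + 102/6 = 7 + 29 + 17 = 53.

53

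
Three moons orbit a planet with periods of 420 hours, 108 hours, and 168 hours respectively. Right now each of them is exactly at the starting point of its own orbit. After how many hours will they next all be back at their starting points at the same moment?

7560 hours

They coincide at every common multiple of the periods; the first is the LCM.
420 = 2^2 × 3 × 5 × 7
108 = 2^2 × 3^3
168 = 2^3 × 3 × 7
LCM(420, 108, 168) = 2^3 × 3^3 × 5 × 7 = 7560.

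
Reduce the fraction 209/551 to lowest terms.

11/29

209 = 11 × 19
551 = 19 × 29
gcd(209, 551) = 19.
Divide numerator and denominator by 19: 209/551 = 11/29.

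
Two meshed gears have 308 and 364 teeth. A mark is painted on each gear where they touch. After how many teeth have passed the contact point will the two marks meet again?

4004 teeth

They coincide at every common multiple of the periods; the first is the LCM.
308 = 2^2 × 7 × 11
364 = 2^2 × 7 × 13
LCM(308, 364) = 2^2 × 7 × 11 × 13 = 4004.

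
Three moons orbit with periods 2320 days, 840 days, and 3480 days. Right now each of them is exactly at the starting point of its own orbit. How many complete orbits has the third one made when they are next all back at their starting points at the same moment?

14 orbits

They are all back at their starting positions together after one LCM of the periods.
2320 = 2^4 × 5 × 29
840 = 2^3 × 3 × 5 × 7
3480 = 2^3 × 3 × 5 × 29
LCM(2320, 840, 3480) = 2^4 × 3 × 5 × 7 × 29 = 48720.
Orbits for period 3480: 48720 / 3480 = 14.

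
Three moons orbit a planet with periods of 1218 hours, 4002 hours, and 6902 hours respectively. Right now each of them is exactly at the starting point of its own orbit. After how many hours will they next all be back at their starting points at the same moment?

We need the least common multiple of the intervals.
1218 = 2 × 3 × 7 × 29
4002 = 2 × 3 × 23 × 29
6902 = 2 × 7 × 17 × 29
LCM(1218, 4002, 6902) = 2 × 3 × 7 × 17 × 23 × 29 = 476238.

476238 hours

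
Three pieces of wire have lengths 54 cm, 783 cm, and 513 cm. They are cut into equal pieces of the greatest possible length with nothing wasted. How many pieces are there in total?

Piece length = gcd(54, 783, 513).
54 = 2 × 3^3
783 = 3^3 × 29
513 = 3^3 × 19
gcd(54, 783, 513) = 3^3 = 27.
Total pieces = 54/27 + 783/27 + 513/27 = 2 + 29 + 19 = 50.

50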